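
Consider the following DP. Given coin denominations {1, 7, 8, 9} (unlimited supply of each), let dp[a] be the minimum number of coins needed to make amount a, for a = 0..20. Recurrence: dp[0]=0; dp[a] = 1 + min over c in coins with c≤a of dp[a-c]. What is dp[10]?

 a  0  1  2  3  4  5  6  7  8  9 10 11 12 13 14 15 16 17 18 19 20
dp  0  1  2  3  4  5  6  1  1  1  2  3  4  5  2  2  2  2  2  3  4

2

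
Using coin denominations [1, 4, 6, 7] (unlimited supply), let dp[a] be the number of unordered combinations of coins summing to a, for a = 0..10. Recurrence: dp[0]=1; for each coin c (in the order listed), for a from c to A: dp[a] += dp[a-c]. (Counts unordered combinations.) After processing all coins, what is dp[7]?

after  coin     0     1     2     3     4     5     6     7     8     9    10
          1     1     1     1     1     1     1     1     1     1     1     1
          4     1     1     1     1     2     2     2     2     3     3     3
          6     1     1     1     1     2     2     3     3     4     4     5
          7     1     1     1     1     2     2     3     4     5     5     6

4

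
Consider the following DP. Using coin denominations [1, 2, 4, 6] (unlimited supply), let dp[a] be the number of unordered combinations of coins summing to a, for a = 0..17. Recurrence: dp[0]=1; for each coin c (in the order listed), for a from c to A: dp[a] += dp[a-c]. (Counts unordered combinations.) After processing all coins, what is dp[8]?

after  coin     0     1     2     3     4     5     6     7     8     9    10    11    12    13    14    15    16    17
          1     1     1     1     1     1     1     1     1     1     1     1     1     1     1     1     1     1     1
          2     1     1     2     2     3     3     4     4     5     5     6     6     7     7     8     8     9     9
          4     1     1     2     2     4     4     6     6     9     9    12    12    16    16    20    20    25    25
          6     1     1     2     2     4     4     7     7    11    11    16    16    23    23    31    31    41    41

11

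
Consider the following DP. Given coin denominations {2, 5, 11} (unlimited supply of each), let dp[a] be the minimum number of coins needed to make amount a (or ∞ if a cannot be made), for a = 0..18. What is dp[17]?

4

 a  0  1  2  3  4  5  6  7  8  9 10 11 12 13 14 15 16 17 18
dp  0  -  1  -  2  1  3  2  4  3  2  1  3  2  4  3  2  4  3
(- denotes ∞ / unreachable)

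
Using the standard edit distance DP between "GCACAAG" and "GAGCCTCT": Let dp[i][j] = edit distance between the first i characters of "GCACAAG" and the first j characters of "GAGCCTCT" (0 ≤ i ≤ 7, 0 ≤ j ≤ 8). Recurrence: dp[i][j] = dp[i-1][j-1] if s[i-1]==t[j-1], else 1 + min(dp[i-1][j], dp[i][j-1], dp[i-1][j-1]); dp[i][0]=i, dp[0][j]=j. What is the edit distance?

   ''  G  A  G  C  C  T  C  T
''  0  1  2  3  4  5  6  7  8
 G  1  0  1  2  3  4  5  6  7
 C  2  1  1  2  2  3  4  5  6
 A  3  2  1  2  3  3  4  5  6
 C  4  3  2  2  2  3  4  4  5
 A  5  4  3  3  3  3  4  5  5
 A  6  5  4  4  4  4  4  5  6
 G  7  6  5  4  5  5  5  5  6

6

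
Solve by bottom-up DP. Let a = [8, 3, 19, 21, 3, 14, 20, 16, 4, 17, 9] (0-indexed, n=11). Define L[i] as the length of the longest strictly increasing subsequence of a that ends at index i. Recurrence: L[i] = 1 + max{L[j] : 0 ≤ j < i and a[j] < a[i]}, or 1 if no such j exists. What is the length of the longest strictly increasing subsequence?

   i    0    1    2    3    4    5    6    7    8    9   10
a[i]    8    3   19   21    3   14   20   16    4   17    9
L[i]    1    1    2    3    1    2    3    3    2    4    3

4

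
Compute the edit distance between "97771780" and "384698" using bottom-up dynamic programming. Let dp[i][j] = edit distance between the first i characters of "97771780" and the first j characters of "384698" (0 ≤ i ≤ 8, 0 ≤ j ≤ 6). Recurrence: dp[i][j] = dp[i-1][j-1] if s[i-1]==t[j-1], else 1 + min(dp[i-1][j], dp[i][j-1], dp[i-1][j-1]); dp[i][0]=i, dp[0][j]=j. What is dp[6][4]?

   ''  3  8  4  6  9  8
''  0  1  2  3  4  5  6
 9  1  1  2  3  4  4  5
 7  2  2  2  3  4  5  5
 7  3  3  3  3  4  5  6
 7  4  4  4  4  4  5  6
 1  5  5  5  5  5  5  6
 7  6  6  6  6  6  6  6
 8  7  7  6  7  7  7  6
 0  8  8  7  7  8  8  7

6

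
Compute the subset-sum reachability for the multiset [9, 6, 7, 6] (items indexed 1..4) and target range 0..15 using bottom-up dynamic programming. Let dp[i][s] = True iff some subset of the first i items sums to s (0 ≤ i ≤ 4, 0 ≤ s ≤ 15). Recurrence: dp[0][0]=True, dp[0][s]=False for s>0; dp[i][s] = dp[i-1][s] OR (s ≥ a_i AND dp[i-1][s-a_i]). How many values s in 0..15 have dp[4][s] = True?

7

i\s   0   1   2   3   4   5   6   7   8   9  10  11  12  13  14  15
  0   T   F   F   F   F   F   F   F   F   F   F   F   F   F   F   F
  1   T   F   F   F   F   F   F   F   F   T   F   F   F   F   F   F
  2   T   F   F   F   F   F   T   F   F   T   F   F   F   F   F   T
  3   T   F   F   F   F   F   T   T   F   T   F   F   F   T   F   T
  4   T   F   F   F   F   F   T   T   F   T   F   F   T   T   F   T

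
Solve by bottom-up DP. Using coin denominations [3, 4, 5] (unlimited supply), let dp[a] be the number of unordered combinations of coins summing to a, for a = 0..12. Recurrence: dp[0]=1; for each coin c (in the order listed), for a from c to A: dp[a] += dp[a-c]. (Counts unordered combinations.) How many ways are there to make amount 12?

after  coin     0     1     2     3     4     5     6     7     8     9    10    11    12
          3     1     0     0     1     0     0     1     0     0     1     0     0     1
          4     1     0     0     1     1     0     1     1     1     1     1     1     2
          5     1     0     0     1     1     1     1     1     2     2     2     2     3

3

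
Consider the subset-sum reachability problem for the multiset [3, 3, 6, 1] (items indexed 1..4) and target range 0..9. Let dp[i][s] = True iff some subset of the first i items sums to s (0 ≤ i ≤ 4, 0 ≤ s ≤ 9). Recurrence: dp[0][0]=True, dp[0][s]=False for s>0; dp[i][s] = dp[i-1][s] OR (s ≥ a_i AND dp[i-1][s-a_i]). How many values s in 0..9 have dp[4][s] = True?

7

i\s   0   1   2   3   4   5   6   7   8   9
  0   T   F   F   F   F   F   F   F   F   F
  1   T   F   F   T   F   F   F   F   F   F
  2   T   F   F   T   F   F   T   F   F   F
  3   T   F   F   T   F   F   T   F   F   T
  4   T   T   F   T   T   F   T   T   F   T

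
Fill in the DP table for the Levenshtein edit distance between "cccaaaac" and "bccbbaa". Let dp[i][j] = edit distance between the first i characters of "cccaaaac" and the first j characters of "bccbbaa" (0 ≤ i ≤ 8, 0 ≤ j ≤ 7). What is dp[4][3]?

   ''  b  c  c  b  b  a  a
''  0  1  2  3  4  5  6  7
 c  1  1  1  2  3  4  5  6
 c  2  2  1  1  2  3  4  5
 c  3  3  2  1  2  3  4  5
 a  4  4  3  2  2  3  3  4
 a  5  5  4  3  3  3  3  3
 a  6  6  5  4  4  4  3  3
 a  7  7  6  5  5  5  4  3
 c  8  8  7  6  6  6  5  4

2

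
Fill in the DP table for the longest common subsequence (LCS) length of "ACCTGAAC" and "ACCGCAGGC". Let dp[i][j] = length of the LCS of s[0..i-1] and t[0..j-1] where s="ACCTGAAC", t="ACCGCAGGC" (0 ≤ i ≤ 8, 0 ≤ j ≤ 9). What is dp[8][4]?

4

   ''  A  C  C  G  C  A  G  G  C
''  0  0  0  0  0  0  0  0  0  0
 A  0  1  1  1  1  1  1  1  1  1
 C  0  1  2  2  2  2  2  2  2  2
 C  0  1  2  3  3  3  3  3  3  3
 T  0  1  2  3  3  3  3  3  3  3
 G  0  1  2  3  4  4  4  4  4  4
 A  0  1  2  3  4  4  5  5  5  5
 A  0  1  2  3  4  4  5  5  5  5
 C  0  1  2  3  4  5  5  5  5  6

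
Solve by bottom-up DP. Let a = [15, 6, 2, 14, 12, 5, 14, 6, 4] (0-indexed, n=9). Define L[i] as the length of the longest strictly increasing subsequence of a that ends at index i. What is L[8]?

2

   i    0    1    2    3    4    5    6    7    8
a[i]   15    6    2   14   12    5   14    6    4
L[i]    1    1    1    2    2    2    3    3    2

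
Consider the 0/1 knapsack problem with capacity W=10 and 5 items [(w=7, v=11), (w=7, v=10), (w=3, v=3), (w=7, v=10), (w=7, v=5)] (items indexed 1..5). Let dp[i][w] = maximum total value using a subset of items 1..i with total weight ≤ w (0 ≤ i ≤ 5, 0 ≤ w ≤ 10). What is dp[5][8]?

i\w   0   1   2   3   4   5   6   7   8   9  10
  0   0   0   0   0   0   0   0   0   0   0   0
  1   0   0   0   0   0   0   0  11  11  11  11
  2   0   0   0   0   0   0   0  11  11  11  11
  3   0   0   0   3   3   3   3  11  11  11  14
  4   0   0   0   3   3   3   3  11  11  11  14
  5   0   0   0   3   3   3   3  11  11  11  14

11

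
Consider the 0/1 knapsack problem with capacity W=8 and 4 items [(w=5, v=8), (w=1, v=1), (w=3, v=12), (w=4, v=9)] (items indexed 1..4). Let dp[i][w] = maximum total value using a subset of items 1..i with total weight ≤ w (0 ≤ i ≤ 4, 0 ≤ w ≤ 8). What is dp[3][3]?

i\w   0   1   2   3   4   5   6   7   8
  0   0   0   0   0   0   0   0   0   0
  1   0   0   0   0   0   8   8   8   8
  2   0   1   1   1   1   8   9   9   9
  3   0   1   1  12  13  13  13  13  20
  4   0   1   1  12  13  13  13  21  22

12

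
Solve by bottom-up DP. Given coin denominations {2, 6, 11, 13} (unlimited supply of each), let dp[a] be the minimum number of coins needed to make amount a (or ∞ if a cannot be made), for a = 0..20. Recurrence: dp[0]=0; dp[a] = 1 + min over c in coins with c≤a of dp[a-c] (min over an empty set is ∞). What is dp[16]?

4

 a  0  1  2  3  4  5  6  7  8  9 10 11 12 13 14 15 16 17 18 19 20
dp  0  -  1  -  2  -  1  -  2  -  3  1  2  1  3  2  4  2  3  2  4
(- denotes ∞ / unreachable)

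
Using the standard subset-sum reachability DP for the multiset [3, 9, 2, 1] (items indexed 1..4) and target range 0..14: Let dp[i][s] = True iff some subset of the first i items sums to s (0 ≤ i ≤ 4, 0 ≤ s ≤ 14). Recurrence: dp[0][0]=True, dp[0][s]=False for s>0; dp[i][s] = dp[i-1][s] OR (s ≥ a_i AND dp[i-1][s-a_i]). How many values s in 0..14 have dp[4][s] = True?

i\s   0   1   2   3   4   5   6   7   8   9  10  11  12  13  14
  0   T   F   F   F   F   F   F   F   F   F   F   F   F   F   F
  1   T   F   F   T   F   F   F   F   F   F   F   F   F   F   F
  2   T   F   F   T   F   F   F   F   F   T   F   F   T   F   F
  3   T   F   T   T   F   T   F   F   F   T   F   T   T   F   T
  4   T   T   T   T   T   T   T   F   F   T   T   T   T   T   T

13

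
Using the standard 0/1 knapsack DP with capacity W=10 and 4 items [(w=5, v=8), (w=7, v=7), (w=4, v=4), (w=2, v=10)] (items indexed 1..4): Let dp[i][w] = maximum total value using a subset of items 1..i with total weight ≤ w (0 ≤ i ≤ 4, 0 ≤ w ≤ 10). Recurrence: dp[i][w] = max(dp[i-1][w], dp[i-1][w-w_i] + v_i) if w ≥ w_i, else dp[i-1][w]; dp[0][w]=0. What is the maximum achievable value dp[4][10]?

i\w   0   1   2   3   4   5   6   7   8   9  10
  0   0   0   0   0   0   0   0   0   0   0   0
  1   0   0   0   0   0   8   8   8   8   8   8
  2   0   0   0   0   0   8   8   8   8   8   8
  3   0   0   0   0   4   8   8   8   8  12  12
  4   0   0  10  10  10  10  14  18  18  18  18

18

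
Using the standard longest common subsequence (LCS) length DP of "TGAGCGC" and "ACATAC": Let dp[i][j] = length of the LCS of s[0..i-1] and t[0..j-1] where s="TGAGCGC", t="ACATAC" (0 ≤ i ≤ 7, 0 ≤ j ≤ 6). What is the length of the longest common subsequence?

3

   ''  A  C  A  T  A  C
''  0  0  0  0  0  0  0
 T  0  0  0  0  1  1  1
 G  0  0  0  0  1  1  1
 A  0  1  1  1  1  2  2
 G  0  1  1  1  1  2  2
 C  0  1  2  2  2  2  3
 G  0  1  2  2  2  2  3
 C  0  1  2  2  2  2  3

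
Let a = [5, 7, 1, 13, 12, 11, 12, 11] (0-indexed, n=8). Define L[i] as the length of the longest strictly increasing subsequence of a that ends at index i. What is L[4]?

3

   i    0    1    2    3    4    5    6    7
a[i]    5    7    1   13   12   11   12   11
L[i]    1    2    1    3    3    3    4    3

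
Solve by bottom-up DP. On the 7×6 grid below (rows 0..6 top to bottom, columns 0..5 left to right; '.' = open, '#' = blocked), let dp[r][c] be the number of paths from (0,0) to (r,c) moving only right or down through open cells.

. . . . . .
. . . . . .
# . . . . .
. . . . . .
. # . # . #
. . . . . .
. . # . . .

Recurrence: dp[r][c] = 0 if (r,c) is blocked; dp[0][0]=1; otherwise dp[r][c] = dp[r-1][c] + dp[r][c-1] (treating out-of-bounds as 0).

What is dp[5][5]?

37

r\c   0   1   2   3   4   5
  0   1   1   1   1   1   1
  1   1   2   3   4   5   6
  2   0   2   5   9  14  20
  3   0   2   7  16  30  50
  4   0   0   7   0  30   0
  5   0   0   7   7  37  37
  6   0   0   0   7  44  81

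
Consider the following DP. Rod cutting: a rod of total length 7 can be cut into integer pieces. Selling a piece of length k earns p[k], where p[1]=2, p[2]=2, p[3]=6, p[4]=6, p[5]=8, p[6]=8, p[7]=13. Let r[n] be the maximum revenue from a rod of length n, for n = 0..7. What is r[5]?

   n    0    1    2    3    4    5    6    7
r[n]    0    2    4    6    8   10   12   14

10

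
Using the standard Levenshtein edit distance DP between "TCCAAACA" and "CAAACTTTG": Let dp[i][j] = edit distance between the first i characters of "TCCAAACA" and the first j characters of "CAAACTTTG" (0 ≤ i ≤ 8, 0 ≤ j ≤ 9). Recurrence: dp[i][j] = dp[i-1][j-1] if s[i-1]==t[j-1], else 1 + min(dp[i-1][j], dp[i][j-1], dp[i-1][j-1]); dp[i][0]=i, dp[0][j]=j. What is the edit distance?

   ''  C  A  A  A  C  T  T  T  G
''  0  1  2  3  4  5  6  7  8  9
 T  1  1  2  3  4  5  5  6  7  8
 C  2  1  2  3  4  4  5  6  7  8
 C  3  2  2  3  4  4  5  6  7  8
 A  4  3  2  2  3  4  5  6  7  8
 A  5  4  3  2  2  3  4  5  6  7
 A  6  5  4  3  2  3  4  5  6  7
 C  7  6  5  4  3  2  3  4  5  6
 A  8  7  6  5  4  3  3  4  5  6

6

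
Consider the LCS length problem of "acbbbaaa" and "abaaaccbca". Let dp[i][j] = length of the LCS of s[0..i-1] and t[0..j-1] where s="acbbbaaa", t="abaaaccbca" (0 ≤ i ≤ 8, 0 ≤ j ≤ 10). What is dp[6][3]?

3

   ''  a  b  a  a  a  c  c  b  c  a
''  0  0  0  0  0  0  0  0  0  0  0
 a  0  1  1  1  1  1  1  1  1  1  1
 c  0  1  1  1  1  1  2  2  2  2  2
 b  0  1  2  2  2  2  2  2  3  3  3
 b  0  1  2  2  2  2  2  2  3  3  3
 b  0  1  2  2  2  2  2  2  3  3  3
 a  0  1  2  3  3  3  3  3  3  3  4
 a  0  1  2  3  4  4  4  4  4  4  4
 a  0  1  2  3  4  5  5  5  5  5  5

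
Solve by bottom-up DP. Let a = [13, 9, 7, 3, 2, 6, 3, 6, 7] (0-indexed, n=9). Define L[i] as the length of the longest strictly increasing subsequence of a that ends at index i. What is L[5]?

2

   i    0    1    2    3    4    5    6    7    8
a[i]   13    9    7    3    2    6    3    6    7
L[i]    1    1    1    1    1    2    2    3    4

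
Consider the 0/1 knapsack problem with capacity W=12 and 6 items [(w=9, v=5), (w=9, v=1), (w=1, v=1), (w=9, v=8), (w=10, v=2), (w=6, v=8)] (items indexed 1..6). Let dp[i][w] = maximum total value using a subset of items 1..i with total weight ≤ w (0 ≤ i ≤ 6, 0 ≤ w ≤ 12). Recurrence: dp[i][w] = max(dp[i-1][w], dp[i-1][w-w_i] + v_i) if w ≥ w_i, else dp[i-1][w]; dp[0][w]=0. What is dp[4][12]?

9

i\w   0   1   2   3   4   5   6   7   8   9  10  11  12
  0   0   0   0   0   0   0   0   0   0   0   0   0   0
  1   0   0   0   0   0   0   0   0   0   5   5   5   5
  2   0   0   0   0   0   0   0   0   0   5   5   5   5
  3   0   1   1   1   1   1   1   1   1   5   6   6   6
  4   0   1   1   1   1   1   1   1   1   8   9   9   9
  5   0   1   1   1   1   1   1   1   1   8   9   9   9
  6   0   1   1   1   1   1   8   9   9   9   9   9   9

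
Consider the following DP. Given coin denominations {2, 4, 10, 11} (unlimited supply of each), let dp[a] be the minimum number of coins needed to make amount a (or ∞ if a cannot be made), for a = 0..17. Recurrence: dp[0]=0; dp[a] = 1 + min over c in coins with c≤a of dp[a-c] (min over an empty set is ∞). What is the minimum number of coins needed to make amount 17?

3

 a  0  1  2  3  4  5  6  7  8  9 10 11 12 13 14 15 16 17
dp  0  -  1  -  1  -  2  -  2  -  1  1  2  2  2  2  3  3
(- denotes ∞ / unreachable)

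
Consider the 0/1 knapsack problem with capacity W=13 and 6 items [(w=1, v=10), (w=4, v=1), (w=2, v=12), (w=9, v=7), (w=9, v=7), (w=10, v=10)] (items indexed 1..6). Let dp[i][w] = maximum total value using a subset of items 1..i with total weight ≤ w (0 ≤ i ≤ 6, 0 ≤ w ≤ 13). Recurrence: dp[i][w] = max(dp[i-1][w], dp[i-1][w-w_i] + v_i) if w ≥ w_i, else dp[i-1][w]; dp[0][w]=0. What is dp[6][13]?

32

i\w   0   1   2   3   4   5   6   7   8   9  10  11  12  13
  0   0   0   0   0   0   0   0   0   0   0   0   0   0   0
  1   0  10  10  10  10  10  10  10  10  10  10  10  10  10
  2   0  10  10  10  10  11  11  11  11  11  11  11  11  11
  3   0  10  12  22  22  22  22  23  23  23  23  23  23  23
  4   0  10  12  22  22  22  22  23  23  23  23  23  29  29
  5   0  10  12  22  22  22  22  23  23  23  23  23  29  29
  6   0  10  12  22  22  22  22  23  23  23  23  23  29  32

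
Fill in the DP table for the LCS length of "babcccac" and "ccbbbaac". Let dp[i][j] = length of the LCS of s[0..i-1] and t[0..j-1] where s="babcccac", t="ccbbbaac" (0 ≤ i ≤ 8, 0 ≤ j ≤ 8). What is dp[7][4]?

2

   ''  c  c  b  b  b  a  a  c
''  0  0  0  0  0  0  0  0  0
 b  0  0  0  1  1  1  1  1  1
 a  0  0  0  1  1  1  2  2  2
 b  0  0  0  1  2  2  2  2  2
 c  0  1  1  1  2  2  2  2  3
 c  0  1  2  2  2  2  2  2  3
 c  0  1  2  2  2  2  2  2  3
 a  0  1  2  2  2  2  3  3  3
 c  0  1  2  2  2  2  3  3  4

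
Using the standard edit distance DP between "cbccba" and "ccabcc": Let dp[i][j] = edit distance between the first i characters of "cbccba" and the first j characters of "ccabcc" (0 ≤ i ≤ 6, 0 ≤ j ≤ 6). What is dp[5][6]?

   ''  c  c  a  b  c  c
''  0  1  2  3  4  5  6
 c  1  0  1  2  3  4  5
 b  2  1  1  2  2  3  4
 c  3  2  1  2  3  2  3
 c  4  3  2  2  3  3  2
 b  5  4  3  3  2  3  3
 a  6  5  4  3  3  3  4

3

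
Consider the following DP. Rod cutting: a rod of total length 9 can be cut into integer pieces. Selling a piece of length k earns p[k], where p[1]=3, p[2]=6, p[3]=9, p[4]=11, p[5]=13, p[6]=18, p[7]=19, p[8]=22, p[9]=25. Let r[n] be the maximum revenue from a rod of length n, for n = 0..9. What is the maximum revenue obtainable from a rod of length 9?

   n    0    1    2    3    4    5    6    7    8    9
r[n]    0    3    6    9   12   15   18   21   24   27

27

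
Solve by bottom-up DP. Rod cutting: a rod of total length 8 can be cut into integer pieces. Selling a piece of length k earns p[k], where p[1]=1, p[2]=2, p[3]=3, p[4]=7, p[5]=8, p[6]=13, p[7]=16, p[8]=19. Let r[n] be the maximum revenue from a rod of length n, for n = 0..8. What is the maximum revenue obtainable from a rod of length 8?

19

   n    0    1    2    3    4    5    6    7    8
r[n]    0    1    2    3    7    8   13   16   19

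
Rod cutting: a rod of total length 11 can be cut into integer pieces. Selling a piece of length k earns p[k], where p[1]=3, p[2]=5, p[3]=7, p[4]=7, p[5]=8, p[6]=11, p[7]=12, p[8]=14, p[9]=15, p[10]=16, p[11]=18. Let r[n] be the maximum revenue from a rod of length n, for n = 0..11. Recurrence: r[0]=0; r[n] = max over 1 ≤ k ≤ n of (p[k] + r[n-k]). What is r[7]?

21

   n    0    1    2    3    4    5    6    7    8    9   10   11
r[n]    0    3    6    9   12   15   18   21   24   27   30   33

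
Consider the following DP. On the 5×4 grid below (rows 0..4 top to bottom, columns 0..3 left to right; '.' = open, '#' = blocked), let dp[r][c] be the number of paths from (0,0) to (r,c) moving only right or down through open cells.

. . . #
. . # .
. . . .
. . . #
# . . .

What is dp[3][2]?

r\c   0   1   2   3
  0   1   1   1   0
  1   1   2   0   0
  2   1   3   3   3
  3   1   4   7   0
  4   0   4  11  11

7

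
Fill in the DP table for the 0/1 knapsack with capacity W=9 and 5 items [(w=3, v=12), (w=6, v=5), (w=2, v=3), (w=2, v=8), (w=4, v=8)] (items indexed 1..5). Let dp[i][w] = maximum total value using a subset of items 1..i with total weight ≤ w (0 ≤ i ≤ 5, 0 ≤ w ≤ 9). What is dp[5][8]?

23

i\w   0   1   2   3   4   5   6   7   8   9
  0   0   0   0   0   0   0   0   0   0   0
  1   0   0   0  12  12  12  12  12  12  12
  2   0   0   0  12  12  12  12  12  12  17
  3   0   0   3  12  12  15  15  15  15  17
  4   0   0   8  12  12  20  20  23  23  23
  5   0   0   8  12  12  20  20  23  23  28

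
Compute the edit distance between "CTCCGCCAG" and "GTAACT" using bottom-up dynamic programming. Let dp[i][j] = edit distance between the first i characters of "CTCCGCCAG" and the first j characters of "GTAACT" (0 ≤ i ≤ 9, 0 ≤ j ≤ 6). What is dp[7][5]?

   ''  G  T  A  A  C  T
''  0  1  2  3  4  5  6
 C  1  1  2  3  4  4  5
 T  2  2  1  2  3  4  4
 C  3  3  2  2  3  3  4
 C  4  4  3  3  3  3  4
 G  5  4  4  4  4  4  4
 C  6  5  5  5  5  4  5
 C  7  6  6  6  6  5  5
 A  8  7  7  6  6  6  6
 G  9  8  8  7  7  7  7

5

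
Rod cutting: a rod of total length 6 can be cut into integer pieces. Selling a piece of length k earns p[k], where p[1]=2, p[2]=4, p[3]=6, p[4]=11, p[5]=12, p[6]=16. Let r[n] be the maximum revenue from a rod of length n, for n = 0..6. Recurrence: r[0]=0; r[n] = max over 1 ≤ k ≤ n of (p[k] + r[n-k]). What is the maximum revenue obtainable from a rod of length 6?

16

   n    0    1    2    3    4    5    6
r[n]    0    2    4    6   11   13   16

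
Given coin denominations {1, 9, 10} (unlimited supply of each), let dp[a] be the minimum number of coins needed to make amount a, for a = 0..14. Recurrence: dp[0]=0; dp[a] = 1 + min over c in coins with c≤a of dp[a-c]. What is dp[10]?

 a  0  1  2  3  4  5  6  7  8  9 10 11 12 13 14
dp  0  1  2  3  4  5  6  7  8  1  1  2  3  4  5

1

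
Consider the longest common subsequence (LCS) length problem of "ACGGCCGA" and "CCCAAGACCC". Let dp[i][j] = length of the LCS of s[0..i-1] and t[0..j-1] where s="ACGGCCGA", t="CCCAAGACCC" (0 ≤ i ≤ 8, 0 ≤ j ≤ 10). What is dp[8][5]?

   ''  C  C  C  A  A  G  A  C  C  C
''  0  0  0  0  0  0  0  0  0  0  0
 A  0  0  0  0  1  1  1  1  1  1  1
 C  0  1  1  1  1  1  1  1  2  2  2
 G  0  1  1  1  1  1  2  2  2  2  2
 G  0  1  1  1  1  1  2  2  2  2  2
 C  0  1  2  2  2  2  2  2  3  3  3
 C  0  1  2  3  3  3  3  3  3  4  4
 G  0  1  2  3  3  3  4  4  4  4  4
 A  0  1  2  3  4  4  4  5  5  5  5

4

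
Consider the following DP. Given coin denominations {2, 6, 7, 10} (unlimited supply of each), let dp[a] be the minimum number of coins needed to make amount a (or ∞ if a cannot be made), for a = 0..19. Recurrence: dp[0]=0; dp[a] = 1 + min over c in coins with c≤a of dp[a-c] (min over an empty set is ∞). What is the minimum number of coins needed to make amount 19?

3

 a  0  1  2  3  4  5  6  7  8  9 10 11 12 13 14 15 16 17 18 19
dp  0  -  1  -  2  -  1  1  2  2  1  3  2  2  2  3  2  2  3  3
(- denotes ∞ / unreachable)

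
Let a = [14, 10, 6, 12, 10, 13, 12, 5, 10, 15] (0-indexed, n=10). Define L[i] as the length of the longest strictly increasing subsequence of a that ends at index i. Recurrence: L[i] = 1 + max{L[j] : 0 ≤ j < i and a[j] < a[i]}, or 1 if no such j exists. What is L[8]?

   i    0    1    2    3    4    5    6    7    8    9
a[i]   14   10    6   12   10   13   12    5   10   15
L[i]    1    1    1    2    2    3    3    1    2    4

2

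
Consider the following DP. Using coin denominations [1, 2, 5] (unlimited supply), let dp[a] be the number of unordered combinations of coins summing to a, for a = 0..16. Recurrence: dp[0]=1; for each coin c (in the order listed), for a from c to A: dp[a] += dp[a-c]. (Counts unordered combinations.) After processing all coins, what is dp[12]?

after  coin     0     1     2     3     4     5     6     7     8     9    10    11    12    13    14    15    16
          1     1     1     1     1     1     1     1     1     1     1     1     1     1     1     1     1     1
          2     1     1     2     2     3     3     4     4     5     5     6     6     7     7     8     8     9
          5     1     1     2     2     3     4     5     6     7     8    10    11    13    14    16    18    20

13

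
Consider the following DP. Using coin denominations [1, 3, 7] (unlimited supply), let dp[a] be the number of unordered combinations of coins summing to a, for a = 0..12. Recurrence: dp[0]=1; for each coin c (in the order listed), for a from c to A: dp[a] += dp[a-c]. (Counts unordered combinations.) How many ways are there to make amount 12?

after  coin     0     1     2     3     4     5     6     7     8     9    10    11    12
          1     1     1     1     1     1     1     1     1     1     1     1     1     1
          3     1     1     1     2     2     2     3     3     3     4     4     4     5
          7     1     1     1     2     2     2     3     4     4     5     6     6     7

7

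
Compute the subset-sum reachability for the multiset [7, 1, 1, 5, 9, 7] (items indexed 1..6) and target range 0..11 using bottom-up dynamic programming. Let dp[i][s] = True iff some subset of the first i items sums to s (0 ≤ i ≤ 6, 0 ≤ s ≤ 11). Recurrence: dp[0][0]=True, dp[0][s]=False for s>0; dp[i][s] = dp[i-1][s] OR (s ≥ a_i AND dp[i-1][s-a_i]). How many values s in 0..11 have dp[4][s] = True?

8

i\s   0   1   2   3   4   5   6   7   8   9  10  11
  0   T   F   F   F   F   F   F   F   F   F   F   F
  1   T   F   F   F   F   F   F   T   F   F   F   F
  2   T   T   F   F   F   F   F   T   T   F   F   F
  3   T   T   T   F   F   F   F   T   T   T   F   F
  4   T   T   T   F   F   T   T   T   T   T   F   F
  5   T   T   T   F   F   T   T   T   T   T   T   T
  6   T   T   T   F   F   T   T   T   T   T   T   T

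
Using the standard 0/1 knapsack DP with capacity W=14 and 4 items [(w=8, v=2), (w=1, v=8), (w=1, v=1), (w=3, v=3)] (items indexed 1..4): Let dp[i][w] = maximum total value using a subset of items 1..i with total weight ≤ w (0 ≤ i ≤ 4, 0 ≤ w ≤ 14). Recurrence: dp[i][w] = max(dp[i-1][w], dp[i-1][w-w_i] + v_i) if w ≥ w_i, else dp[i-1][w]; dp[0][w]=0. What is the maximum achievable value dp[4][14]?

14

i\w   0   1   2   3   4   5   6   7   8   9  10  11  12  13  14
  0   0   0   0   0   0   0   0   0   0   0   0   0   0   0   0
  1   0   0   0   0   0   0   0   0   2   2   2   2   2   2   2
  2   0   8   8   8   8   8   8   8   8  10  10  10  10  10  10
  3   0   8   9   9   9   9   9   9   9  10  11  11  11  11  11
  4   0   8   9   9  11  12  12  12  12  12  12  12  13  14  14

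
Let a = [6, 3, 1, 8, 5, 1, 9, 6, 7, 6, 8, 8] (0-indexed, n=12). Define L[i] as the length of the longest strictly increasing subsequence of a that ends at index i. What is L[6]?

   i    0    1    2    3    4    5    6    7    8    9   10   11
a[i]    6    3    1    8    5    1    9    6    7    6    8    8
L[i]    1    1    1    2    2    1    3    3    4    3    5    5

3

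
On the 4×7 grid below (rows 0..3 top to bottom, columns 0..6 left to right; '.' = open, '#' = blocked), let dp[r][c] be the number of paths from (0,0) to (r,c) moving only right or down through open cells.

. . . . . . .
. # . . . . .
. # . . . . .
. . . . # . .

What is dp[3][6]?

r\c   0   1   2   3   4   5   6
  0   1   1   1   1   1   1   1
  1   1   0   1   2   3   4   5
  2   1   0   1   3   6  10  15
  3   1   1   2   5   0  10  25

25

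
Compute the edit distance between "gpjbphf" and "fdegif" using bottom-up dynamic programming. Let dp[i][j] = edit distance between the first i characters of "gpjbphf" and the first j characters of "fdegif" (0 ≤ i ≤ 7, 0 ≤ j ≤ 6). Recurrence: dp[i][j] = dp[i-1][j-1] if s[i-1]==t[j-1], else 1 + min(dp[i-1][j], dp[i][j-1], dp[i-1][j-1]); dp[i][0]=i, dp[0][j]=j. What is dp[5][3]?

5

   ''  f  d  e  g  i  f
''  0  1  2  3  4  5  6
 g  1  1  2  3  3  4  5
 p  2  2  2  3  4  4  5
 j  3  3  3  3  4  5  5
 b  4  4  4  4  4  5  6
 p  5  5  5  5  5  5  6
 h  6  6  6  6  6  6  6
 f  7  6  7  7  7  7  6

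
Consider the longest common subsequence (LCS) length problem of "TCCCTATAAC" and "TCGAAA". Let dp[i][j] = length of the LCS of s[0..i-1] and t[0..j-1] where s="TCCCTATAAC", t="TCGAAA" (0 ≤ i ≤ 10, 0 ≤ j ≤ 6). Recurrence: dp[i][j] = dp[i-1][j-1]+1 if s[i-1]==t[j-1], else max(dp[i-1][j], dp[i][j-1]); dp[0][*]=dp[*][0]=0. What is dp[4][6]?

   ''  T  C  G  A  A  A
''  0  0  0  0  0  0  0
 T  0  1  1  1  1  1  1
 C  0  1  2  2  2  2  2
 C  0  1  2  2  2  2  2
 C  0  1  2  2  2  2  2
 T  0  1  2  2  2  2  2
 A  0  1  2  2  3  3  3
 T  0  1  2  2  3  3  3
 A  0  1  2  2  3  4  4
 A  0  1  2  2  3  4  5
 C  0  1  2  2  3  4  5

2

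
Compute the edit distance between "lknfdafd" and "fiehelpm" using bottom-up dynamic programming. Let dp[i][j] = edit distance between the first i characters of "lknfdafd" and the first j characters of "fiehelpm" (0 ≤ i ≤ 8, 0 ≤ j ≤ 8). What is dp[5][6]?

   ''  f  i  e  h  e  l  p  m
''  0  1  2  3  4  5  6  7  8
 l  1  1  2  3  4  5  5  6  7
 k  2  2  2  3  4  5  6  6  7
 n  3  3  3  3  4  5  6  7  7
 f  4  3  4  4  4  5  6  7  8
 d  5  4  4  5  5  5  6  7  8
 a  6  5  5  5  6  6  6  7  8
 f  7  6  6  6  6  7  7  7  8
 d  8  7  7  7  7  7  8  8  8

6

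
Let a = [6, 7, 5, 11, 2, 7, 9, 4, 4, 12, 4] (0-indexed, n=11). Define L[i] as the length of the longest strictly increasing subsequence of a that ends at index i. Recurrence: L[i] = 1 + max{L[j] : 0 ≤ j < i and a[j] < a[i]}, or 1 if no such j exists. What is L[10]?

2

   i    0    1    2    3    4    5    6    7    8    9   10
a[i]    6    7    5   11    2    7    9    4    4   12    4
L[i]    1    2    1    3    1    2    3    2    2    4    2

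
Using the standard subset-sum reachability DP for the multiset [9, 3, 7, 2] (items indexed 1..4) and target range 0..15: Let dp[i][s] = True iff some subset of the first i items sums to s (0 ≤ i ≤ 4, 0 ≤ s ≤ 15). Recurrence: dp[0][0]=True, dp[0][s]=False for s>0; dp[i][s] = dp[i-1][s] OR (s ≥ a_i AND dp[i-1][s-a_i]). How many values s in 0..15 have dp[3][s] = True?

i\s   0   1   2   3   4   5   6   7   8   9  10  11  12  13  14  15
  0   T   F   F   F   F   F   F   F   F   F   F   F   F   F   F   F
  1   T   F   F   F   F   F   F   F   F   T   F   F   F   F   F   F
  2   T   F   F   T   F   F   F   F   F   T   F   F   T   F   F   F
  3   T   F   F   T   F   F   F   T   F   T   T   F   T   F   F   F
  4   T   F   T   T   F   T   F   T   F   T   T   T   T   F   T   F

6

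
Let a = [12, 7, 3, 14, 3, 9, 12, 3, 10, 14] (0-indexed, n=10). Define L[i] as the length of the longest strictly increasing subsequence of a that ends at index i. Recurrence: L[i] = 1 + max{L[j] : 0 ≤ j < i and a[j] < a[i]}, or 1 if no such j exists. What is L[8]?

3

   i    0    1    2    3    4    5    6    7    8    9
a[i]   12    7    3   14    3    9   12    3   10   14
L[i]    1    1    1    2    1    2    3    1    3    4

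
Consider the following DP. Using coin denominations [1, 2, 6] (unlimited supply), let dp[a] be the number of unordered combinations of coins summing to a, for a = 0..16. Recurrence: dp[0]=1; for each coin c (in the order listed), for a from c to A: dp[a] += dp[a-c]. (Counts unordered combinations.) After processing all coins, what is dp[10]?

after  coin     0     1     2     3     4     5     6     7     8     9    10    11    12    13    14    15    16
          1     1     1     1     1     1     1     1     1     1     1     1     1     1     1     1     1     1
          2     1     1     2     2     3     3     4     4     5     5     6     6     7     7     8     8     9
          6     1     1     2     2     3     3     5     5     7     7     9     9    12    12    15    15    18

9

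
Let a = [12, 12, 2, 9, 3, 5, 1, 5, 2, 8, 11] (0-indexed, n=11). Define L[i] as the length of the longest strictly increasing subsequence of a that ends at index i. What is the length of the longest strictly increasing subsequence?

5

   i    0    1    2    3    4    5    6    7    8    9   10
a[i]   12   12    2    9    3    5    1    5    2    8   11
L[i]    1    1    1    2    2    3    1    3    2    4    5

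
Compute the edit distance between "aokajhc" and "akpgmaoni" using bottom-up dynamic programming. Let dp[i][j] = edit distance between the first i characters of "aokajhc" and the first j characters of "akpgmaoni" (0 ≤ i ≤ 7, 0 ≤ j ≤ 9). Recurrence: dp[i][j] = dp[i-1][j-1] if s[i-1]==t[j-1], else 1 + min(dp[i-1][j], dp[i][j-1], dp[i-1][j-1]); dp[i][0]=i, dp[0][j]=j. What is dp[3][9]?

   ''  a  k  p  g  m  a  o  n  i
''  0  1  2  3  4  5  6  7  8  9
 a  1  0  1  2  3  4  5  6  7  8
 o  2  1  1  2  3  4  5  5  6  7
 k  3  2  1  2  3  4  5  6  6  7
 a  4  3  2  2  3  4  4  5  6  7
 j  5  4  3  3  3  4  5  5  6  7
 h  6  5  4  4  4  4  5  6  6  7
 c  7  6  5  5  5  5  5  6  7  7

7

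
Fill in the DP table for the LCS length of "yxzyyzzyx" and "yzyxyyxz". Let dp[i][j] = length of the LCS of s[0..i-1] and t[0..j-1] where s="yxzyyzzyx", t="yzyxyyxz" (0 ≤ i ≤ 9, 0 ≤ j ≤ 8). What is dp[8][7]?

5

   ''  y  z  y  x  y  y  x  z
''  0  0  0  0  0  0  0  0  0
 y  0  1  1  1  1  1  1  1  1
 x  0  1  1  1  2  2  2  2  2
 z  0  1  2  2  2  2  2  2  3
 y  0  1  2  3  3  3  3  3  3
 y  0  1  2  3  3  4  4  4  4
 z  0  1  2  3  3  4  4  4  5
 z  0  1  2  3  3  4  4  4  5
 y  0  1  2  3  3  4  5  5  5
 x  0  1  2  3  4  4  5  6  6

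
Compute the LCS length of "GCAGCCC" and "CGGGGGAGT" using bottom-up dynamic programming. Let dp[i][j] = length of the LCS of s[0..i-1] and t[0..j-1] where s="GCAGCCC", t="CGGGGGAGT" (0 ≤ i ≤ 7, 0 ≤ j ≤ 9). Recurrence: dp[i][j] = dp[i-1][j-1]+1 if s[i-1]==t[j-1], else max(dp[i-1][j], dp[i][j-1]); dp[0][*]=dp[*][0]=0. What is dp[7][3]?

   ''  C  G  G  G  G  G  A  G  T
''  0  0  0  0  0  0  0  0  0  0
 G  0  0  1  1  1  1  1  1  1  1
 C  0  1  1  1  1  1  1  1  1  1
 A  0  1  1  1  1  1  1  2  2  2
 G  0  1  2  2  2  2  2  2  3  3
 C  0  1  2  2  2  2  2  2  3  3
 C  0  1  2  2  2  2  2  2  3  3
 C  0  1  2  2  2  2  2  2  3  3

2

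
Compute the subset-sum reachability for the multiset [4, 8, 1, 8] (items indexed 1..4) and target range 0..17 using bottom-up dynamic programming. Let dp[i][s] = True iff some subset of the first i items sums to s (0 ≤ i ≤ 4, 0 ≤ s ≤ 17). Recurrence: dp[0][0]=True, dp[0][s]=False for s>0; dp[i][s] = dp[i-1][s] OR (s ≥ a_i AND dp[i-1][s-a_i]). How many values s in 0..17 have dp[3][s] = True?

i\s   0   1   2   3   4   5   6   7   8   9  10  11  12  13  14  15  16  17
  0   T   F   F   F   F   F   F   F   F   F   F   F   F   F   F   F   F   F
  1   T   F   F   F   T   F   F   F   F   F   F   F   F   F   F   F   F   F
  2   T   F   F   F   T   F   F   F   T   F   F   F   T   F   F   F   F   F
  3   T   T   F   F   T   T   F   F   T   T   F   F   T   T   F   F   F   F
  4   T   T   F   F   T   T   F   F   T   T   F   F   T   T   F   F   T   T

8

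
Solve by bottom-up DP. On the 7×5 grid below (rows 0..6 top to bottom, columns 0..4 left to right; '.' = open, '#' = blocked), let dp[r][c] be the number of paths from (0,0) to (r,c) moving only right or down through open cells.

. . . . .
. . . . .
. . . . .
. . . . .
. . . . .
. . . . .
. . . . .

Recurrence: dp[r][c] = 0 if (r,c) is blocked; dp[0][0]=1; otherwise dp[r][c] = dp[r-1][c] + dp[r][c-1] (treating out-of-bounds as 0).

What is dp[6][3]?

84

r\c   0   1   2   3   4
  0   1   1   1   1   1
  1   1   2   3   4   5
  2   1   3   6  10  15
  3   1   4  10  20  35
  4   1   5  15  35  70
  5   1   6  21  56 126
  6   1   7  28  84 210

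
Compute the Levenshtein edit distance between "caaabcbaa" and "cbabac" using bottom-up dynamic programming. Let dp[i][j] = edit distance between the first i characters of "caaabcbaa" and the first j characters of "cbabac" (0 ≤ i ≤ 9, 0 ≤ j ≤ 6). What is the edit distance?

5

   ''  c  b  a  b  a  c
''  0  1  2  3  4  5  6
 c  1  0  1  2  3  4  5
 a  2  1  1  1  2  3  4
 a  3  2  2  1  2  2  3
 a  4  3  3  2  2  2  3
 b  5  4  3  3  2  3  3
 c  6  5  4  4  3  3  3
 b  7  6  5  5  4  4  4
 a  8  7  6  5  5  4  5
 a  9  8  7  6  6  5  5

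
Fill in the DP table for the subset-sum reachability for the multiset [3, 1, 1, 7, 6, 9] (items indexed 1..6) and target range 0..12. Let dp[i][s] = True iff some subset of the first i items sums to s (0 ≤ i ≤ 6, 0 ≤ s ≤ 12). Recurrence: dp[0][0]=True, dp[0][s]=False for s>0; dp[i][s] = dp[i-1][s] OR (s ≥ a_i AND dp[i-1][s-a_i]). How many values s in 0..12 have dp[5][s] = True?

13

i\s   0   1   2   3   4   5   6   7   8   9  10  11  12
  0   T   F   F   F   F   F   F   F   F   F   F   F   F
  1   T   F   F   T   F   F   F   F   F   F   F   F   F
  2   T   T   F   T   T   F   F   F   F   F   F   F   F
  3   T   T   T   T   T   T   F   F   F   F   F   F   F
  4   T   T   T   T   T   T   F   T   T   T   T   T   T
  5   T   T   T   T   T   T   T   T   T   T   T   T   T
  6   T   T   T   T   T   T   T   T   T   T   T   T   T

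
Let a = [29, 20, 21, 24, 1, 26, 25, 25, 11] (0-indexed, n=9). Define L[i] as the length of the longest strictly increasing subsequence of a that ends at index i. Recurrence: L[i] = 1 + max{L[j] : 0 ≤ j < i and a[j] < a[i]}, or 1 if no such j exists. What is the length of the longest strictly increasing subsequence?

4

   i    0    1    2    3    4    5    6    7    8
a[i]   29   20   21   24    1   26   25   25   11
L[i]    1    1    2    3    1    4    4    4    2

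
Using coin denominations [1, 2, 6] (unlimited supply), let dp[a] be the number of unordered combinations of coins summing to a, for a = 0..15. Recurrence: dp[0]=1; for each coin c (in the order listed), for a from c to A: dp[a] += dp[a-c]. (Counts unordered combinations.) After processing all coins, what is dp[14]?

after  coin     0     1     2     3     4     5     6     7     8     9    10    11    12    13    14    15
          1     1     1     1     1     1     1     1     1     1     1     1     1     1     1     1     1
          2     1     1     2     2     3     3     4     4     5     5     6     6     7     7     8     8
          6     1     1     2     2     3     3     5     5     7     7     9     9    12    12    15    15

15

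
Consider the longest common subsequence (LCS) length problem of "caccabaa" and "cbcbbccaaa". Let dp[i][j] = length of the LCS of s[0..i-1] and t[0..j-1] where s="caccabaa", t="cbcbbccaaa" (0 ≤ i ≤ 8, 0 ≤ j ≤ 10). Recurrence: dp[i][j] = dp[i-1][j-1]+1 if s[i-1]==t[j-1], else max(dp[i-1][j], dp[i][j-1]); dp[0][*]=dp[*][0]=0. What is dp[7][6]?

3

   ''  c  b  c  b  b  c  c  a  a  a
''  0  0  0  0  0  0  0  0  0  0  0
 c  0  1  1  1  1  1  1  1  1  1  1
 a  0  1  1  1  1  1  1  1  2  2  2
 c  0  1  1  2  2  2  2  2  2  2  2
 c  0  1  1  2  2  2  3  3  3  3  3
 a  0  1  1  2  2  2  3  3  4  4  4
 b  0  1  2  2  3  3  3  3  4  4  4
 a  0  1  2  2  3  3  3  3  4  5  5
 a  0  1  2  2  3  3  3  3  4  5  6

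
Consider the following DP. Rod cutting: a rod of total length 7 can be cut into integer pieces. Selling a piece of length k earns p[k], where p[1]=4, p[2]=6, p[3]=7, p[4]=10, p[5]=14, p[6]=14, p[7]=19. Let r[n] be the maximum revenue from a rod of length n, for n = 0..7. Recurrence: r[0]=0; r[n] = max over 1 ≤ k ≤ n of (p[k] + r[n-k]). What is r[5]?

   n    0    1    2    3    4    5    6    7
r[n]    0    4    8   12   16   20   24   28

20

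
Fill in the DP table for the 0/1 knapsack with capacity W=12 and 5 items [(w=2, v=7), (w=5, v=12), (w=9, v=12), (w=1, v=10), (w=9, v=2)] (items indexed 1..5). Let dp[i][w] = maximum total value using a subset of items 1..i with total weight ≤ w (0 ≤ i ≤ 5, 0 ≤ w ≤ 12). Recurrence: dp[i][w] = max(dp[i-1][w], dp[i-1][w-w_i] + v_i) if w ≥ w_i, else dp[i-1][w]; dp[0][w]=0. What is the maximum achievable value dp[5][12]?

29

i\w   0   1   2   3   4   5   6   7   8   9  10  11  12
  0   0   0   0   0   0   0   0   0   0   0   0   0   0
  1   0   0   7   7   7   7   7   7   7   7   7   7   7
  2   0   0   7   7   7  12  12  19  19  19  19  19  19
  3   0   0   7   7   7  12  12  19  19  19  19  19  19
  4   0  10  10  17  17  17  22  22  29  29  29  29  29
  5   0  10  10  17  17  17  22  22  29  29  29  29  29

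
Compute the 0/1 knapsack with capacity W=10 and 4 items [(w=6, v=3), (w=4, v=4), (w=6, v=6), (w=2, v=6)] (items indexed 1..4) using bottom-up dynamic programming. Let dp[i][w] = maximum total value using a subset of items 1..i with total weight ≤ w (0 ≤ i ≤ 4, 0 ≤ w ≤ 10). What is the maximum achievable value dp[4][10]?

i\w   0   1   2   3   4   5   6   7   8   9  10
  0   0   0   0   0   0   0   0   0   0   0   0
  1   0   0   0   0   0   0   3   3   3   3   3
  2   0   0   0   0   4   4   4   4   4   4   7
  3   0   0   0   0   4   4   6   6   6   6  10
  4   0   0   6   6   6   6  10  10  12  12  12

12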